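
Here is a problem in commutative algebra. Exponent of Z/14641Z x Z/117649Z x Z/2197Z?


Exponent = lcm of the cyclic orders; pairwise coprime => product.
11^4*7^6*13^3=14641*117649*2197=3784330322773


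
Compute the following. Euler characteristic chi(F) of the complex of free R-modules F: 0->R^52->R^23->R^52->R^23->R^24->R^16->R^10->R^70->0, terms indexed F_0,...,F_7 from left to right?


chi = sum (-1)^i * rank:
(-1)^0*52=52
(-1)^1*23=-23
(-1)^2*52=52
(-1)^3*23=-23
(-1)^4*24=24
(-1)^5*16=-16
(-1)^6*10=10
(-1)^7*70=-70
chi=6


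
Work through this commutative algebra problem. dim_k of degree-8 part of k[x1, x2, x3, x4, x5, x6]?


C(d+n-1,n-1)=C(13,5)=1287


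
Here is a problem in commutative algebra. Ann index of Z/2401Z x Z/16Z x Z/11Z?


Exponent = lcm of the cyclic orders; pairwise coprime => product.
7^4*2^4*11^1=2401*16*11=422576


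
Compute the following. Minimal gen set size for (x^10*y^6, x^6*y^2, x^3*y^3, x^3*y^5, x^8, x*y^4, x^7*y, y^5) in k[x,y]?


Remove redundant (divisible by others).
x^3*y^5 redundant.
x^10*y^6 redundant.
Min: x^8, x^7*y, x^6*y^2, x^3*y^3, x*y^4, y^5
Count=6


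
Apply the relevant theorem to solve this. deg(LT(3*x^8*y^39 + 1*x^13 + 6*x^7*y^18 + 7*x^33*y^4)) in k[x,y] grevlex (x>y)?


LT: 3*x^8*y^39
deg_x=8, deg_y=39
Total=8+39=47


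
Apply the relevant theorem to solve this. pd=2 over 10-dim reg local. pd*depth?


pd+depth=10
depth=10-2=8
pd*depth=2*8=16


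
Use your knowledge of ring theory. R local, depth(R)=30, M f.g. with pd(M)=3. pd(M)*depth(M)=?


pd+depth=30
depth=30-3=27
pd*depth=3*27=81


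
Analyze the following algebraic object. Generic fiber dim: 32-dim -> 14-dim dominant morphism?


dim(fiber)=dim(X)-dim(Y)=32-14=18


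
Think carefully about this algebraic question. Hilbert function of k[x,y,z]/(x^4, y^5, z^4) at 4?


Need i<4, j<5, k<4 with i+j+k=4.
For each i, j ranges over max(0,4-i-3)..min(4,4-i):
  i=0: j in [1,4] -> 4
  i=1: j in [0,3] -> 4
  i=2: j in [0,2] -> 3
  i=3: j in [0,1] -> 2
H(4) = 4+4+3+2 = 13


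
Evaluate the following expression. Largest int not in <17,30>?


gcd(17,30)=1 => F=ab-a-b=17*30-17-30=510-47=463


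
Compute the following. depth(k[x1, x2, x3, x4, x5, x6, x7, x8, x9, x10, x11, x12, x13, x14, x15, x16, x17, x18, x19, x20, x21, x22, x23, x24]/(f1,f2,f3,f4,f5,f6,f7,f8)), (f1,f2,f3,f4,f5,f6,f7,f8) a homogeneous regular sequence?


depth(R)=24
depth(R/I)=24-8=16


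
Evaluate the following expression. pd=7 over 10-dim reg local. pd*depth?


pd+depth=10
depth=10-7=3
pd*depth=7*3=21


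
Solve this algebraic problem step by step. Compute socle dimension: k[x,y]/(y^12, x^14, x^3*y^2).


Socle = ann(m) = span of standard monomials u with x*u, y*u in I (staircase corners).
Minimal generators: x^14, x^3*y^2, y^12
Corners: x^2y^11, x^13y
Socle dim=2


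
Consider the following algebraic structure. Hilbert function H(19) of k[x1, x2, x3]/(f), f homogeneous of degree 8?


C(21,2)-C(13,2)=210-78=132


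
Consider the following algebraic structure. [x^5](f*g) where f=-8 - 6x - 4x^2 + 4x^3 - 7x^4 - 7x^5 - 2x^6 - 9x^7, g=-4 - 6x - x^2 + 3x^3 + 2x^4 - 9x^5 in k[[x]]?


[x^5] = sum a_i*b_j, i+j=5
  -8*-9=72
  -6*2=-12
  -4*3=-12
  4*-1=-4
  -7*-6=42
  -7*-4=28
Sum=114


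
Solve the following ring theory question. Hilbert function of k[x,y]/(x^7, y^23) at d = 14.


k[x,y], I = (x^7, y^23), d = 14
Need i < 7 and d-i < 23.
Range: 0 <= i <= 6.
H(14) = 7


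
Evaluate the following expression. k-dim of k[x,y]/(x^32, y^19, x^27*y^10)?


k[x,y]/I, I = (x^32, y^19, x^27*y^10)
Rect: 32x19=608. Corner: (32-27)x(19-10)=45.
dim = 608-45 = 563


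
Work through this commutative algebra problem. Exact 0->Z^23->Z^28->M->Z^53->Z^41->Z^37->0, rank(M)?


Alt sum=0:
(-1)^0*23 + (-1)^1*28 + (-1)^2*? + (-1)^3*53 + (-1)^4*41 + (-1)^5*37=0
rank(M)=54


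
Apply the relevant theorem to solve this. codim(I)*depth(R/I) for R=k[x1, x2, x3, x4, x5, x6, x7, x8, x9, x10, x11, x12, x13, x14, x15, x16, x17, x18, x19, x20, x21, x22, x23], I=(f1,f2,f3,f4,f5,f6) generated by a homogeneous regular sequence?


codim=6, depth=dim(R/I)=23-6=17
Product=6*17=102


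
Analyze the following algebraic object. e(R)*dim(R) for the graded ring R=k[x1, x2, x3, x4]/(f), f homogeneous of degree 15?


e(R)=deg(f)=15, dim(R)=4-1=3
e*dim=15*3=45


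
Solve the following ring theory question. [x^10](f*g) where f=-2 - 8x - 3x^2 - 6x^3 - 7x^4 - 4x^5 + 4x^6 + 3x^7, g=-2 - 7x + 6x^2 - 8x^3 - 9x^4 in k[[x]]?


[x^10] = sum a_i*b_j, i+j=10
  4*-9=-36
  3*-8=-24
Sum=-60


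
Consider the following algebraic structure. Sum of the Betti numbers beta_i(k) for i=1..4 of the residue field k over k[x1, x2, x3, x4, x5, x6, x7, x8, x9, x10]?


Koszul resolution: beta_i(k)=C(n,i), n=10
C(10,1)=10, C(10,2)=45, C(10,3)=120, C(10,4)=210
Sum=385


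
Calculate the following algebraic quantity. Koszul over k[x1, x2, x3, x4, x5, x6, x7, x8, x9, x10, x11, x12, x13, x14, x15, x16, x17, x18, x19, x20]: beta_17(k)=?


C(n,i)=C(20,17)=1140


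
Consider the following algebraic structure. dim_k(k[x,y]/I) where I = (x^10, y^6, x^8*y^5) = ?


k[x,y]/I, I = (x^10, y^6, x^8*y^5)
Rect: 10x6=60. Corner: (10-8)x(6-5)=2.
dim = 60-2 = 58


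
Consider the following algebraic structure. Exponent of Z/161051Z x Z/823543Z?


Exponent = lcm of the cyclic orders; pairwise coprime => product.
11^5*7^7=161051*823543=132632423693


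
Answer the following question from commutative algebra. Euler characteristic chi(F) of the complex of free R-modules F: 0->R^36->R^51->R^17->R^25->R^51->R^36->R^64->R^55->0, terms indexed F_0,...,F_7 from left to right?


chi = sum (-1)^i * rank:
(-1)^0*36=36
(-1)^1*51=-51
(-1)^2*17=17
(-1)^3*25=-25
(-1)^4*51=51
(-1)^5*36=-36
(-1)^6*64=64
(-1)^7*55=-55
chi=1


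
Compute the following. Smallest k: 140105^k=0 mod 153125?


140105^k mod 153125:
k=1: 140105
k=2: 11025
k=3: 85750
k=4: 122500
k=5: 0
First zero at k = 5


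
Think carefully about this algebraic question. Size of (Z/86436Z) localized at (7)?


7-primary part: 86436=7^4*36
Size=7^4=2401


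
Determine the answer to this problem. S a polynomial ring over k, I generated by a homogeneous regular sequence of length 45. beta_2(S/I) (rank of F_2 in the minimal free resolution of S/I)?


Regular sequence => Koszul complex is the minimal free resolution.
Syz_1 minimally generated by Koszul relations f_i*e_j - f_j*e_i (i<j): mu(Syz_1) = beta_2 = C(m,2) = m(m-1)/2
m=45
45*44/2 = 990


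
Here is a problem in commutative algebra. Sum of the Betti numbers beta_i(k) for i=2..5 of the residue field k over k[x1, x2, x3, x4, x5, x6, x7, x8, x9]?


Koszul resolution: beta_i(k)=C(n,i), n=9
C(9,2)=36, C(9,3)=84, C(9,4)=126, C(9,5)=126
Sum=372


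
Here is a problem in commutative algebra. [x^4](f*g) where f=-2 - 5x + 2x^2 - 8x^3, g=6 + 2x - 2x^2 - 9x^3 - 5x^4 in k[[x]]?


[x^4] = sum a_i*b_j, i+j=4
  -2*-5=10
  -5*-9=45
  2*-2=-4
  -8*2=-16
Sum=35


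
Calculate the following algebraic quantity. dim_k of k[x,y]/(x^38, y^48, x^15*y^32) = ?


k[x,y]/I, I = (x^38, y^48, x^15*y^32)
Rect: 38x48=1824. Corner: (38-15)x(48-32)=368.
dim = 1824-368 = 1456


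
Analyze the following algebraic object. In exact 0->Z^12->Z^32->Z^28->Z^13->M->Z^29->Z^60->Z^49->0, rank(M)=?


Alt sum=0:
(-1)^0*12 + (-1)^1*32 + (-1)^2*28 + (-1)^3*13 + (-1)^4*? + (-1)^5*29 + (-1)^6*60 + (-1)^7*49=0
rank(M)=23


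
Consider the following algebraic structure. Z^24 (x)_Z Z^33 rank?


rank(M(x)N) = rank(M)*rank(N)
24*33 = 792


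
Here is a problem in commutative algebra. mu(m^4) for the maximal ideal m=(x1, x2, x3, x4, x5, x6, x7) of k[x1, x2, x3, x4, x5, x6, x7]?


Graded Nakayama: mu(m^d) = dim_k (m^d/m^(d+1)) = #degree-4 monomials in 7 vars
C(n+d-1,d)=C(10,4)=210


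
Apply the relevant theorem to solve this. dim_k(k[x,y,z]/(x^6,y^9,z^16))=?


Basis: x^iy^jz^k, i<6,j<9,k<16
6*9*16=864


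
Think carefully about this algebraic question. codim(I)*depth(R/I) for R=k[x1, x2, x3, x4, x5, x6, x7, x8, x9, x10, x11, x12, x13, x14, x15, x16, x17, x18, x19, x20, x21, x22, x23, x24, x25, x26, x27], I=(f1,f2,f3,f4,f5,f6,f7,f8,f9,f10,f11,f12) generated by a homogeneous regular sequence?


codim=12, depth=dim(R/I)=27-12=15
Product=12*15=180


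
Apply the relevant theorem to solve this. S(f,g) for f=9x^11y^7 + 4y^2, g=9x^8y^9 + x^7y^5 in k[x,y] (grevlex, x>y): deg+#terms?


LT(f)=9x^11y^7, LT(g)=9x^8y^9
lcm(LM)=x^11y^9
S(f,g) (scaled by 81 to clear denominators) = 9y^2*f - 9x^3*g = -9x^10y^5 + 36y^4
2 terms, deg 15.
15+2=17


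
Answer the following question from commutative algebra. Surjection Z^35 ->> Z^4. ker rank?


rank(ker) = 35-4 = 31


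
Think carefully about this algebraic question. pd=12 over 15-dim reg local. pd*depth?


pd+depth=15
depth=15-12=3
pd*depth=12*3=36


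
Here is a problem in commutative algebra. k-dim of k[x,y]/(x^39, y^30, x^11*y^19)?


k[x,y]/I, I = (x^39, y^30, x^11*y^19)
Rect: 39x30=1170. Corner: (39-11)x(30-19)=308.
dim = 1170-308 = 862


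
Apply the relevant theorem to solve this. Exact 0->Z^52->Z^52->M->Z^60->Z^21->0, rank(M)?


Alt sum=0:
(-1)^0*52 + (-1)^1*52 + (-1)^2*? + (-1)^3*60 + (-1)^4*21=0
rank(M)=39


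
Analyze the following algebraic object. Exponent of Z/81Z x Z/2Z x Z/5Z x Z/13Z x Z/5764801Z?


Exponent = lcm of the cyclic orders; pairwise coprime => product.
3^4*2^1*5^1*13^1*7^8=81*2*5*13*5764801=60703354530


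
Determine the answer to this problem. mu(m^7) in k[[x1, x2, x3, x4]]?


C(n+d-1,d)=C(10,7)=120


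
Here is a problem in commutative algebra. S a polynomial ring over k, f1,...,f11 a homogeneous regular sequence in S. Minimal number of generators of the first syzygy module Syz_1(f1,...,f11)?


Regular sequence => Koszul complex is the minimal free resolution.
Syz_1 minimally generated by Koszul relations f_i*e_j - f_j*e_i (i<j): mu(Syz_1) = beta_2 = C(m,2) = m(m-1)/2
m=11
11*10/2 = 55


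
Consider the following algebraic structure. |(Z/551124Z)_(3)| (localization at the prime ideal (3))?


3-primary part: 551124=3^9*28
Size=3^9=19683


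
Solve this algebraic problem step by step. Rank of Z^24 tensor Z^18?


rank(M(x)N) = rank(M)*rank(N)
24*18 = 432


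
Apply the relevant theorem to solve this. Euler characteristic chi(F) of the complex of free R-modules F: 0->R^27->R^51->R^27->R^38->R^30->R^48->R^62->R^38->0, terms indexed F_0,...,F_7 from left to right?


chi = sum (-1)^i * rank:
(-1)^0*27=27
(-1)^1*51=-51
(-1)^2*27=27
(-1)^3*38=-38
(-1)^4*30=30
(-1)^5*48=-48
(-1)^6*62=62
(-1)^7*38=-38
chi=-29


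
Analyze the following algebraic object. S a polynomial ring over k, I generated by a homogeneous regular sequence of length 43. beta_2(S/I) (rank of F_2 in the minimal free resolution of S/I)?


Regular sequence => Koszul complex is the minimal free resolution.
Syz_1 minimally generated by Koszul relations f_i*e_j - f_j*e_i (i<j): mu(Syz_1) = beta_2 = C(m,2) = m(m-1)/2
m=43
43*42/2 = 903


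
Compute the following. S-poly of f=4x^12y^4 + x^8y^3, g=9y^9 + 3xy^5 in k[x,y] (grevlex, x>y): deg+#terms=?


LT(f)=4x^12y^4, LT(g)=9y^9
lcm(LM)=x^12y^9
S(f,g) (scaled by 36 to clear denominators) = 9y^5*f - 4x^12*g = -12x^13y^5 + 9x^8y^8
2 terms, deg 18.
18+2=20


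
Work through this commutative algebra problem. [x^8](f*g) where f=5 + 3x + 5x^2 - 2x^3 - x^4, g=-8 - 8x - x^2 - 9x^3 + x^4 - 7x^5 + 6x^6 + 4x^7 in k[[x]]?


[x^8] = sum a_i*b_j, i+j=8
  3*4=12
  5*6=30
  -2*-7=14
  -1*1=-1
Sum=55


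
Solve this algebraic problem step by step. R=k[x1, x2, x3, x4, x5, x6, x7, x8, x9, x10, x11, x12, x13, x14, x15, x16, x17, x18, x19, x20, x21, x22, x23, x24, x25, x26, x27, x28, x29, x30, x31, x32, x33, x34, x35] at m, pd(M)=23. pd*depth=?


pd+depth=35
depth=35-23=12
pd*depth=23*12=276


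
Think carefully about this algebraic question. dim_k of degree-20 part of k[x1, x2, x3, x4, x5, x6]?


C(d+n-1,n-1)=C(25,5)=53130


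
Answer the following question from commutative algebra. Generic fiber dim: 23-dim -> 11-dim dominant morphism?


dim(fiber)=dim(X)-dim(Y)=23-11=12


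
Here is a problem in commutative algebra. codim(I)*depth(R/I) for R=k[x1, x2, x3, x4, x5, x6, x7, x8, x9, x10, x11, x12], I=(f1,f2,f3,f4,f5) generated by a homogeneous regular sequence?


codim=5, depth=dim(R/I)=12-5=7
Product=5*7=35


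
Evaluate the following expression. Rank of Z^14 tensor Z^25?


rank(M(x)N) = rank(M)*rank(N)
14*25 = 350


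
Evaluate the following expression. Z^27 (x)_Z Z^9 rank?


rank(M(x)N) = rank(M)*rank(N)
27*9 = 243


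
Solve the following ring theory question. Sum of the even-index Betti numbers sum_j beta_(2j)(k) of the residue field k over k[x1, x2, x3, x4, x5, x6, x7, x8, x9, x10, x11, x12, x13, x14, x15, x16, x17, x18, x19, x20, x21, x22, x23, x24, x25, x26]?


Koszul resolution: beta_i(k)=C(n,i), n=26
sum_even C(26,i) = 2^(n-1) = 2^25 = 33554432


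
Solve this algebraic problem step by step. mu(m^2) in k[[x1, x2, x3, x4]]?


C(n+d-1,d)=C(5,2)=10


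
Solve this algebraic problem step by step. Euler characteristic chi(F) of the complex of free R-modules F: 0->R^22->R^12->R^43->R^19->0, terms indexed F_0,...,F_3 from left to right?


chi = sum (-1)^i * rank:
(-1)^0*22=22
(-1)^1*12=-12
(-1)^2*43=43
(-1)^3*19=-19
chi=34


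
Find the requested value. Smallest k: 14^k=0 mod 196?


14^k mod 196:
k=1: 14
k=2: 0
First zero at k = 2


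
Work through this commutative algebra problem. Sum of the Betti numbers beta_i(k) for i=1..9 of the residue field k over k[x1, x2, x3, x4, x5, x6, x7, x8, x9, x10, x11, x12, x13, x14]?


Koszul resolution: beta_i(k)=C(n,i), n=14
C(14,1)=14, C(14,2)=91, C(14,3)=364, C(14,4)=1001, C(14,5)=2002, C(14,6)=3003, C(14,7)=3432, C(14,8)=3003, C(14,9)=2002
Sum=14912


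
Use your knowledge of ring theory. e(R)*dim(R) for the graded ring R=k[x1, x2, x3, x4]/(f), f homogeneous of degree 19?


e(R)=deg(f)=19, dim(R)=4-1=3
e*dim=19*3=57


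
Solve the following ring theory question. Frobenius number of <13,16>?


gcd(13,16)=1 => F=ab-a-b=13*16-13-16=208-29=179


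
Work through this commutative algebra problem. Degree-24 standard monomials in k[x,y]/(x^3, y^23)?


k[x,y], I = (x^3, y^23), d = 24
Need i < 3 and d-i < 23.
Range: 2 <= i <= 2.
H(24) = 1


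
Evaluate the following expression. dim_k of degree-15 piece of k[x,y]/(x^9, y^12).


k[x,y], I = (x^9, y^12), d = 15
Need i < 9 and d-i < 12.
Range: 4 <= i <= 8.
H(15) = 5


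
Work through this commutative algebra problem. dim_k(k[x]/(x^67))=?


Basis: 1,x,...,x^66
dim=67


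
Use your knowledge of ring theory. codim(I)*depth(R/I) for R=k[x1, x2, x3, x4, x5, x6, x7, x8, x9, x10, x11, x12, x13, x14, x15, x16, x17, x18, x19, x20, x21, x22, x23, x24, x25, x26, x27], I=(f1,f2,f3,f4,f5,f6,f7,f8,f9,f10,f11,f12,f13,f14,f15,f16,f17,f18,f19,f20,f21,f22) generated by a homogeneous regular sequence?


codim=22, depth=dim(R/I)=27-22=5
Product=22*5=110


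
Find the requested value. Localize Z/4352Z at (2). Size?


2-primary part: 4352=2^8*17
Size=2^8=256


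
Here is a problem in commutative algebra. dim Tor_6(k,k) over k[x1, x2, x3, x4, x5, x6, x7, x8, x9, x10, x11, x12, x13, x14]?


Koszul: C(n,i)=C(14,6)=3003


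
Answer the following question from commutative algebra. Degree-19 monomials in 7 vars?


C(d+n-1,n-1)=C(25,6)=177100


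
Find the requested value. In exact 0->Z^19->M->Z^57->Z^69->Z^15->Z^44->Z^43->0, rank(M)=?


Alt sum=0:
(-1)^0*19 + (-1)^1*? + (-1)^2*57 + (-1)^3*69 + (-1)^4*15 + (-1)^5*44 + (-1)^6*43=0
rank(M)=21


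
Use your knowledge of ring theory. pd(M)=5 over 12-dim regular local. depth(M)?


pd+depth=depth(R)=12
depth=12-5=7


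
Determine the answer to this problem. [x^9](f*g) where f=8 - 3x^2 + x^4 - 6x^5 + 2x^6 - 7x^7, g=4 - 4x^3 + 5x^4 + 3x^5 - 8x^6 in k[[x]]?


[x^9] = sum a_i*b_j, i+j=9
  1*3=3
  -6*5=-30
  2*-4=-8
Sum=-35


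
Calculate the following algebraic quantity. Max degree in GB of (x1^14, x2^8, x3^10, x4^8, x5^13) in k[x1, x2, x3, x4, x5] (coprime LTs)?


Pure powers, coprime LTs => already GB.
Degrees: 14, 8, 10, 8, 13
Max=14


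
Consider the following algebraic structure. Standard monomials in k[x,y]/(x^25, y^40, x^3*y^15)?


k[x,y]/I, I = (x^25, y^40, x^3*y^15)
Rect: 25x40=1000. Corner: (25-3)x(40-15)=550.
dim = 1000-550 = 450


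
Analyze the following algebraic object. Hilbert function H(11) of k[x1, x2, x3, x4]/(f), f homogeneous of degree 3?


C(14,3)-C(11,3)=364-165=199


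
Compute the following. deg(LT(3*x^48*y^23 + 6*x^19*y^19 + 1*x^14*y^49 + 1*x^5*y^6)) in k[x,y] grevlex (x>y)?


LT: 3*x^48*y^23
deg_x=48, deg_y=23
Total=48+23=71


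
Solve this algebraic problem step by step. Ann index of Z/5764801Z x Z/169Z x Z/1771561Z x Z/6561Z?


Exponent = lcm of the cyclic orders; pairwise coprime => product.
7^8*13^2*11^6*3^8=5764801*169*1771561*6561=11323929931361096049


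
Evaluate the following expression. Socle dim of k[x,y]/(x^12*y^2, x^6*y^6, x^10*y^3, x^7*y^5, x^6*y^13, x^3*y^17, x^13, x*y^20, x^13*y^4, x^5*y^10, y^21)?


Socle = ann(m) = span of standard monomials u with x*u, y*u in I (staircase corners).
Redundant generators: x^13*y^4, x^6*y^13
Minimal generators: x^13, x^12*y^2, x^10*y^3, x^7*y^5, x^6*y^6, x^5*y^10, x^3*y^17, x*y^20, y^21
Corners: y^20, x^2y^19, x^4y^16, x^5y^9, x^6y^5, x^9y^4, x^11y^2, x^12y
Socle dim=8


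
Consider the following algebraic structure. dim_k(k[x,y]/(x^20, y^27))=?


Basis: x^i*y^j, i<20, j<27
20*27=540


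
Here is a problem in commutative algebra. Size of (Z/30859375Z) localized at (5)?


5-primary part: 30859375=5^8*79
Size=5^8=390625


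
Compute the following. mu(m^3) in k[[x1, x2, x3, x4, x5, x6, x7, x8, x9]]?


C(n+d-1,d)=C(11,3)=165


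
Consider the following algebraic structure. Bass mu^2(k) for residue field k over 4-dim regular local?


C(n,i)=C(4,2)=6


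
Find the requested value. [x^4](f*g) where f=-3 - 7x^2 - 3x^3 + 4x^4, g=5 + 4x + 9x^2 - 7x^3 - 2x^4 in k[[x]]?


[x^4] = sum a_i*b_j, i+j=4
  -3*-2=6
  -7*9=-63
  -3*4=-12
  4*5=20
Sum=-49


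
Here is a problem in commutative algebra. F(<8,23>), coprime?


gcd(8,23)=1 => F=ab-a-b=8*23-8-23=184-31=153


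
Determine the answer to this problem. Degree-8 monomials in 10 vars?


C(d+n-1,n-1)=C(17,9)=24310


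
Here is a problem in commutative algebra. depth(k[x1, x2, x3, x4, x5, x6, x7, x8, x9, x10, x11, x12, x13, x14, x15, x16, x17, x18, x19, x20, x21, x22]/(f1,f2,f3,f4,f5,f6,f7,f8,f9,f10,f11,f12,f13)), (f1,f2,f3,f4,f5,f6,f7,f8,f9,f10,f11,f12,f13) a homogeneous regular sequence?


depth(R)=22
depth(R/I)=22-13=9


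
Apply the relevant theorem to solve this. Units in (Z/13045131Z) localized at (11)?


Local ring = Z/161051Z.
phi(161051) = 11^4*(11-1) = 146410


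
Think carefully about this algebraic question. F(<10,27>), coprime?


gcd(10,27)=1 => F=ab-a-b=10*27-10-27=270-37=233


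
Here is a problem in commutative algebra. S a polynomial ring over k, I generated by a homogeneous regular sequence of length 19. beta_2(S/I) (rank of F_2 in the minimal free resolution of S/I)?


Regular sequence => Koszul complex is the minimal free resolution.
Syz_1 minimally generated by Koszul relations f_i*e_j - f_j*e_i (i<j): mu(Syz_1) = beta_2 = C(m,2) = m(m-1)/2
m=19
19*18/2 = 171


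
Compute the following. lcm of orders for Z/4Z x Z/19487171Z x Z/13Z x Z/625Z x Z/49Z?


Exponent = lcm of the cyclic orders; pairwise coprime => product.
2^2*11^7*13^1*5^4*7^2=4*19487171*13*625*49=31033319817500


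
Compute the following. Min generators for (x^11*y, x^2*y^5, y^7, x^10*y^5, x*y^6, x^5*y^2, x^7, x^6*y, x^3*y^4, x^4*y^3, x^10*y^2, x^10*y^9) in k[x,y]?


Remove redundant (divisible by others).
x^11*y redundant.
x^10*y^5 redundant.
x^10*y^9 redundant.
x^10*y^2 redundant.
Min: x^7, x^6*y, x^5*y^2, x^4*y^3, x^3*y^4, x^2*y^5, x*y^6, y^7
Count=8


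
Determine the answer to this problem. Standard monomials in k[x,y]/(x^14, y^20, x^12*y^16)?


k[x,y]/I, I = (x^14, y^20, x^12*y^16)
Rect: 14x20=280. Corner: (14-12)x(20-16)=8.
dim = 280-8 = 272


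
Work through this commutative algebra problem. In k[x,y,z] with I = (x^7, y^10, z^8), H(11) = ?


Need i<7, j<10, k<8 with i+j+k=11.
For each i, j ranges over max(0,11-i-7)..min(9,11-i):
  i=0: j in [4,9] -> 6
  i=1: j in [3,9] -> 7
  i=2: j in [2,9] -> 8
  i=3: j in [1,8] -> 8
  i=4: j in [0,7] -> 8
  i=5: j in [0,6] -> 7
  i=6: j in [0,5] -> 6
H(11) = 6+7+8+8+8+7+6 = 50


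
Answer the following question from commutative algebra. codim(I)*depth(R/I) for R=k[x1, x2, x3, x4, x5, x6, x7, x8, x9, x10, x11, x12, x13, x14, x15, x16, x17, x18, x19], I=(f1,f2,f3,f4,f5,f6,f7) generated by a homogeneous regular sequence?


codim=7, depth=dim(R/I)=19-7=12
Product=7*12=84


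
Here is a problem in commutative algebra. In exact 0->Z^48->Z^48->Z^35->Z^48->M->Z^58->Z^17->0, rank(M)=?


Alt sum=0:
(-1)^0*48 + (-1)^1*48 + (-1)^2*35 + (-1)^3*48 + (-1)^4*? + (-1)^5*58 + (-1)^6*17=0
rank(M)=54


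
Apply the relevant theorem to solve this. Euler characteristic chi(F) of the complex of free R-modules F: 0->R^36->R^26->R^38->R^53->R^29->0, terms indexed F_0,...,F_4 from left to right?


chi = sum (-1)^i * rank:
(-1)^0*36=36
(-1)^1*26=-26
(-1)^2*38=38
(-1)^3*53=-53
(-1)^4*29=29
chi=24


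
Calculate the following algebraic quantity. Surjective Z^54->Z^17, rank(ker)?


rank(ker) = 54-17 = 37


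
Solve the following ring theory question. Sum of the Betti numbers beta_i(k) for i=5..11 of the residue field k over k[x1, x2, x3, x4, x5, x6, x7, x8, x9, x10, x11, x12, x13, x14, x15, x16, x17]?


Koszul resolution: beta_i(k)=C(n,i), n=17
C(17,5)=6188, C(17,6)=12376, C(17,7)=19448, C(17,8)=24310, C(17,9)=24310, C(17,10)=19448, C(17,11)=12376
Sum=118456


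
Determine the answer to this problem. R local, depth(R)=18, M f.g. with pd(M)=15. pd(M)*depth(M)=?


pd+depth=18
depth=18-15=3
pd*depth=15*3=45


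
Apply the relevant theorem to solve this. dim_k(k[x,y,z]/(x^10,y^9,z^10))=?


Basis: x^iy^jz^k, i<10,j<9,k<10
10*9*10=900


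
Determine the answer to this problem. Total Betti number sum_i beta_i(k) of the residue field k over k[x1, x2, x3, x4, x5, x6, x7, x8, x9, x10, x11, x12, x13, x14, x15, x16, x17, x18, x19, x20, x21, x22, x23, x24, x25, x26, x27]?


Koszul resolution: beta_i(k)=C(n,i), n=27
sum_i C(27,i) = 2^27 = 134217728


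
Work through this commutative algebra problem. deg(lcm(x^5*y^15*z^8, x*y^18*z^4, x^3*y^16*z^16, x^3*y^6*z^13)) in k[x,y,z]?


lcm = componentwise max:
x: max(5,1,3,3)=5
y: max(15,18,16,6)=18
z: max(8,4,16,13)=16
Total=5+18+16=39


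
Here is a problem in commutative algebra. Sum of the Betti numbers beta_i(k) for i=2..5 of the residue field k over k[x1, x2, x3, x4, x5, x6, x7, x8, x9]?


Koszul resolution: beta_i(k)=C(n,i), n=9
C(9,2)=36, C(9,3)=84, C(9,4)=126, C(9,5)=126
Sum=372


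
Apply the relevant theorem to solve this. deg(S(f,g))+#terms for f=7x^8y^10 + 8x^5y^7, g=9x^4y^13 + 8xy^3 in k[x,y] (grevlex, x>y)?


LT(f)=7x^8y^10, LT(g)=9x^4y^13
lcm(LM)=x^8y^13
S(f,g) (scaled by 63 to clear denominators) = 9y^3*f - 7x^4*g = 72x^5y^10 - 56x^5y^3
2 terms, deg 15.
15+2=17


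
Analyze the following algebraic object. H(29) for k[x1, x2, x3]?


C(d+n-1,n-1)=C(31,2)=465


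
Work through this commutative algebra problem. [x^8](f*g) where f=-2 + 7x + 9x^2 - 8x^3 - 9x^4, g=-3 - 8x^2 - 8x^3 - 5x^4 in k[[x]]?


[x^8] = sum a_i*b_j, i+j=8
  -9*-5=45
Sum=45


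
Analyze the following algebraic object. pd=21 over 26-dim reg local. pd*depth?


pd+depth=26
depth=26-21=5
pd*depth=21*5=105


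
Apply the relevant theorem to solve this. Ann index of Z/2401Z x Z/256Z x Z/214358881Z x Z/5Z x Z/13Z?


Exponent = lcm of the cyclic orders; pairwise coprime => product.
7^4*2^8*11^8*5^1*13^1=2401*256*214358881*5*13=8564203203395840


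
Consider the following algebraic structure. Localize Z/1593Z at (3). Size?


3-primary part: 1593=3^3*59
Size=3^3=27


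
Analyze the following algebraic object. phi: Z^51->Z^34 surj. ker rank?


rank(ker) = 51-34 = 17


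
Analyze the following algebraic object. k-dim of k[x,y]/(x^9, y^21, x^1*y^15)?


k[x,y]/I, I = (x^9, y^21, x^1*y^15)
Rect: 9x21=189. Corner: (9-1)x(21-15)=48.
dim = 189-48 = 141


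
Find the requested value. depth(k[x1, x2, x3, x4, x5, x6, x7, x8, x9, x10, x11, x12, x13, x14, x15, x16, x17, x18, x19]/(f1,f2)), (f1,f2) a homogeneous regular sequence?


depth(R)=19
depth(R/I)=19-2=17


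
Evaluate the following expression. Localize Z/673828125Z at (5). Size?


5-primary part: 673828125=5^10*69
Size=5^10=9765625


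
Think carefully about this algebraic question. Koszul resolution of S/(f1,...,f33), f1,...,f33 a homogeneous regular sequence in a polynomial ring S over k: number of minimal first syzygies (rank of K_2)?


Regular sequence => Koszul complex is the minimal free resolution.
Syz_1 minimally generated by Koszul relations f_i*e_j - f_j*e_i (i<j): mu(Syz_1) = beta_2 = C(m,2) = m(m-1)/2
m=33
33*32/2 = 528


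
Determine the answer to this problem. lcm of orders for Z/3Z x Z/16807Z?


Exponent = lcm of the cyclic orders; pairwise coprime => product.
3^1*7^5=3*16807=50421


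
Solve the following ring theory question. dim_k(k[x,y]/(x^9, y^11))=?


Basis: x^i*y^j, i<9, j<11
9*11=99


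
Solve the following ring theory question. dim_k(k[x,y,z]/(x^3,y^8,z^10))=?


Basis: x^iy^jz^k, i<3,j<8,k<10
3*8*10=240


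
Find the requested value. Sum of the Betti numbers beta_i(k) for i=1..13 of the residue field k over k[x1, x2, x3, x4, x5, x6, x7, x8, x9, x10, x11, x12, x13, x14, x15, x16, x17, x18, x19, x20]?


Koszul resolution: beta_i(k)=C(n,i), n=20
C(20,1)=20, C(20,2)=190, C(20,3)=1140, C(20,4)=4845, C(20,5)=15504, C(20,6)=38760, C(20,7)=77520, C(20,8)=125970, C(20,9)=167960, C(20,10)=184756, C(20,11)=167960, C(20,12)=125970, C(20,13)=77520
Sum=988115


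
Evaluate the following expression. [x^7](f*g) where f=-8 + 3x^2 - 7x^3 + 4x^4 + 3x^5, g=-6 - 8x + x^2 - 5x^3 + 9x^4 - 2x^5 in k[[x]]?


[x^7] = sum a_i*b_j, i+j=7
  3*-2=-6
  -7*9=-63
  4*-5=-20
  3*1=3
Sum=-86


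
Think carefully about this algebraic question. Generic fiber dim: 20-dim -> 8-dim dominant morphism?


dim(fiber)=dim(X)-dim(Y)=20-8=12


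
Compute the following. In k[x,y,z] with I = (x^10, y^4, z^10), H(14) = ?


Need i<10, j<4, k<10 with i+j+k=14.
For each i, j ranges over max(0,14-i-9)..min(3,14-i):
  i=0: j in [5,3] -> 0
  i=1: j in [4,3] -> 0
  i=2: j in [3,3] -> 1
  i=3: j in [2,3] -> 2
  i=4: j in [1,3] -> 3
  i=5: j in [0,3] -> 4
  i=6: j in [0,3] -> 4
  i=7: j in [0,3] -> 4
  i=8: j in [0,3] -> 4
  i=9: j in [0,3] -> 4
H(14) = 0+0+1+2+3+4+4+4+4+4 = 26


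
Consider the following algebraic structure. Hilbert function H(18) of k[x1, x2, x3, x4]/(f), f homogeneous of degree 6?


C(21,3)-C(15,3)=1330-455=875


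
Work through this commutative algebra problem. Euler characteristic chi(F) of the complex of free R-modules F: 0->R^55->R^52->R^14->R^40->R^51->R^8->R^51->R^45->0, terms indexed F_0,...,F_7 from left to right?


chi = sum (-1)^i * rank:
(-1)^0*55=55
(-1)^1*52=-52
(-1)^2*14=14
(-1)^3*40=-40
(-1)^4*51=51
(-1)^5*8=-8
(-1)^6*51=51
(-1)^7*45=-45
chi=26


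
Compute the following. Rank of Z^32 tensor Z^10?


rank(M(x)N) = rank(M)*rank(N)
32*10 = 320


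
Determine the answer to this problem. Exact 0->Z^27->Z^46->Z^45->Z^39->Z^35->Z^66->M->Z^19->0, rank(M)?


Alt sum=0:
(-1)^0*27 + (-1)^1*46 + (-1)^2*45 + (-1)^3*39 + (-1)^4*35 + (-1)^5*66 + (-1)^6*? + (-1)^7*19=0
rank(M)=63


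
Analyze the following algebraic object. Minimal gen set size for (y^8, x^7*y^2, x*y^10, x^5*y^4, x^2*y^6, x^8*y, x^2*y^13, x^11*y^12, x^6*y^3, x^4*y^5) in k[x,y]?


Remove redundant (divisible by others).
x^2*y^13 redundant.
x*y^10 redundant.
x^11*y^12 redundant.
Min: x^8*y, x^7*y^2, x^6*y^3, x^5*y^4, x^4*y^5, x^2*y^6, y^8
Count=7


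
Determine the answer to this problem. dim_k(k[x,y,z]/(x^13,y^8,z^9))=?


Basis: x^iy^jz^k, i<13,j<8,k<9
13*8*9=936


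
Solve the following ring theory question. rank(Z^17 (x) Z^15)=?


rank(M(x)N) = rank(M)*rank(N)
17*15 = 255


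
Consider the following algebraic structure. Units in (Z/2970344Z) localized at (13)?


Local ring = Z/371293Z.
phi(371293) = 13^4*(13-1) = 342732


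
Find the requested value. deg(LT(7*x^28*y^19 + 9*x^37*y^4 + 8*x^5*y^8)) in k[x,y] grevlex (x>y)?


LT: 7*x^28*y^19
deg_x=28, deg_y=19
Total=28+19=47


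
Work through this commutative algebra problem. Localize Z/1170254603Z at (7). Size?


7-primary part: 1170254603=7^9*29
Size=7^9=40353607


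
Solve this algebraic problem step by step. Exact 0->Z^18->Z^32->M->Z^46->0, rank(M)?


Alt sum=0:
(-1)^0*18 + (-1)^1*32 + (-1)^2*? + (-1)^3*46=0
rank(M)=60


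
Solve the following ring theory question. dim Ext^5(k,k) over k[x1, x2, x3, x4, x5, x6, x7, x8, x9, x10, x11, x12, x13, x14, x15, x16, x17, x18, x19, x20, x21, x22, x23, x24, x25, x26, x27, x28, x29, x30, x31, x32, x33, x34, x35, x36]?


C(n,i)=C(36,5)=376992


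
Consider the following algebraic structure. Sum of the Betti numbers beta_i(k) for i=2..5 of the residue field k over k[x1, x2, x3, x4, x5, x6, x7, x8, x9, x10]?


Koszul resolution: beta_i(k)=C(n,i), n=10
C(10,2)=45, C(10,3)=120, C(10,4)=210, C(10,5)=252
Sum=627


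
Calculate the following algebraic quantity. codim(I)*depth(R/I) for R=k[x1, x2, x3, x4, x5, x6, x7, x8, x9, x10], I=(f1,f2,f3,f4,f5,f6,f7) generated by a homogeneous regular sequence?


codim=7, depth=dim(R/I)=10-7=3
Product=7*3=21


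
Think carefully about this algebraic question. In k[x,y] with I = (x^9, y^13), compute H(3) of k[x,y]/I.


k[x,y], I = (x^9, y^13), d = 3
Need i < 9 and d-i < 13.
Range: 0 <= i <= 3.
H(3) = 4


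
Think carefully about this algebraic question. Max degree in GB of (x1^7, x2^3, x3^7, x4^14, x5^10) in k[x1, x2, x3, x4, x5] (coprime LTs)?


Pure powers, coprime LTs => already GB.
Degrees: 7, 3, 7, 14, 10
Max=14


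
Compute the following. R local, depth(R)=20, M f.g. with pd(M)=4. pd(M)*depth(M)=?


pd+depth=20
depth=20-4=16
pd*depth=4*16=64


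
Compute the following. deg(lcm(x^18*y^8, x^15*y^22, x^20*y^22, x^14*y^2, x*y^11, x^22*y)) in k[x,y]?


lcm = componentwise max:
x: max(18,15,20,14,1,22)=22
y: max(8,22,22,2,11,1)=22
Total=22+22=44


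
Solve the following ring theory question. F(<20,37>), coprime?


gcd(20,37)=1 => F=ab-a-b=20*37-20-37=740-57=683


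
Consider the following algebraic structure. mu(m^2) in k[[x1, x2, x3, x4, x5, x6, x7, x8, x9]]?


C(n+d-1,d)=C(10,2)=45


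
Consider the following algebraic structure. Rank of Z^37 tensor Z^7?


rank(M(x)N) = rank(M)*rank(N)
37*7 = 259


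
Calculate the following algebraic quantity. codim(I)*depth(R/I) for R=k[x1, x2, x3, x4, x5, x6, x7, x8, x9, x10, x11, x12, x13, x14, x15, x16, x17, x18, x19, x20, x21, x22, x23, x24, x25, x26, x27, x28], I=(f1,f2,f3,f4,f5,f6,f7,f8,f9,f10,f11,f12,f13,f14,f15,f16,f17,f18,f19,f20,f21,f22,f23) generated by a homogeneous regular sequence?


codim=23, depth=dim(R/I)=28-23=5
Product=23*5=115


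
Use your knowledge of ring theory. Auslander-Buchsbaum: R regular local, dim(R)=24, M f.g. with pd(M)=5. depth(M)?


pd+depth=depth(R)=24
depth=24-5=19


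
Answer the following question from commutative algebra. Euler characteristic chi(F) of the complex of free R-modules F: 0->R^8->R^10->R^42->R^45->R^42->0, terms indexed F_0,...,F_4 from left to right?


chi = sum (-1)^i * rank:
(-1)^0*8=8
(-1)^1*10=-10
(-1)^2*42=42
(-1)^3*45=-45
(-1)^4*42=42
chi=37


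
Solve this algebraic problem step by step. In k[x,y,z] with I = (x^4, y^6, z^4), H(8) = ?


Need i<4, j<6, k<4 with i+j+k=8.
For each i, j ranges over max(0,8-i-3)..min(5,8-i):
  i=0: j in [5,5] -> 1
  i=1: j in [4,5] -> 2
  i=2: j in [3,5] -> 3
  i=3: j in [2,5] -> 4
H(8) = 1+2+3+4 = 10


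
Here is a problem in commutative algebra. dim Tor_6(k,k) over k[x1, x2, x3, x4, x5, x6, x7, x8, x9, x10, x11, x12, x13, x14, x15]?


Koszul: C(n,i)=C(15,6)=5005


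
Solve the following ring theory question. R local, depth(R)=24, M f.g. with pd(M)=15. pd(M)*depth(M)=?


pd+depth=24
depth=24-15=9
pd*depth=15*9=135


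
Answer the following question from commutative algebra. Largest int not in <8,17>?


gcd(8,17)=1 => F=ab-a-b=8*17-8-17=136-25=111


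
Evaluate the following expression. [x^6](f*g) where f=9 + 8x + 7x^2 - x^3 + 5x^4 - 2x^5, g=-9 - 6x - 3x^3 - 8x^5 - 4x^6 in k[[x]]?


[x^6] = sum a_i*b_j, i+j=6
  9*-4=-36
  8*-8=-64
  -1*-3=3
  -2*-6=12
Sum=-85


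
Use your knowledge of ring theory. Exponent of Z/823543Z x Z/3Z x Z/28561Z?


Exponent = lcm of the cyclic orders; pairwise coprime => product.
7^7*3^1*13^4=823543*3*28561=70563634869


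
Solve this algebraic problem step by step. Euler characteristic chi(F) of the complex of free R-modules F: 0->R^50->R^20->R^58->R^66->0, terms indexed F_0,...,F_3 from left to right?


chi = sum (-1)^i * rank:
(-1)^0*50=50
(-1)^1*20=-20
(-1)^2*58=58
(-1)^3*66=-66
chi=22


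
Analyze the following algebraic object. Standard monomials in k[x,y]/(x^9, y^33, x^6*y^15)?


k[x,y]/I, I = (x^9, y^33, x^6*y^15)
Rect: 9x33=297. Corner: (9-6)x(33-15)=54.
dim = 297-54 = 243


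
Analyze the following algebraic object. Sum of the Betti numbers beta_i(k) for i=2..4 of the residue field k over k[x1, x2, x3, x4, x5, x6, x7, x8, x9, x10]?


Koszul resolution: beta_i(k)=C(n,i), n=10
C(10,2)=45, C(10,3)=120, C(10,4)=210
Sum=375


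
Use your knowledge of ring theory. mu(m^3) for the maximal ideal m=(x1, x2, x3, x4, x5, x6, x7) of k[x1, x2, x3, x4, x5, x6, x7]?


Graded Nakayama: mu(m^d) = dim_k (m^d/m^(d+1)) = #degree-3 monomials in 7 vars
C(n+d-1,d)=C(9,3)=84


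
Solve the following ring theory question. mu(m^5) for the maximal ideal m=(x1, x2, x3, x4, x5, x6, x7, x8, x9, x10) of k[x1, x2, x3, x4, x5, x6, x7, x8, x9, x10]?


Graded Nakayama: mu(m^d) = dim_k (m^d/m^(d+1)) = #degree-5 monomials in 10 vars
C(n+d-1,d)=C(14,5)=2002


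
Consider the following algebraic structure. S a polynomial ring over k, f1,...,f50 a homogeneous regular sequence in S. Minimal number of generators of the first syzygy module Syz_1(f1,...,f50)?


Regular sequence => Koszul complex is the minimal free resolution.
Syz_1 minimally generated by Koszul relations f_i*e_j - f_j*e_i (i<j): mu(Syz_1) = beta_2 = C(m,2) = m(m-1)/2
m=50
50*49/2 = 1225


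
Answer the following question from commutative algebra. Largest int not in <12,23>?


gcd(12,23)=1 => F=ab-a-b=12*23-12-23=276-35=241


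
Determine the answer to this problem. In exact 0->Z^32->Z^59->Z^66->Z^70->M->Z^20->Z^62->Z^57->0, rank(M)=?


Alt sum=0:
(-1)^0*32 + (-1)^1*59 + (-1)^2*66 + (-1)^3*70 + (-1)^4*? + (-1)^5*20 + (-1)^6*62 + (-1)^7*57=0
rank(M)=46


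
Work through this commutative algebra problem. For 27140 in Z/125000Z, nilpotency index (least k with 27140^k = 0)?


27140^k mod 125000:
k=1: 27140
k=2: 79600
k=3: 94000
k=4: 35000
k=5: 25000
k=6: 0
First zero at k = 6


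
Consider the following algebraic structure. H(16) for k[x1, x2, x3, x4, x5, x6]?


C(d+n-1,n-1)=C(21,5)=20349


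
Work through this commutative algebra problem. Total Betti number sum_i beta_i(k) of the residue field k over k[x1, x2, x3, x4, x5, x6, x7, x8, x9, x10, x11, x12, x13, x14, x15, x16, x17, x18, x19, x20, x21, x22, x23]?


Koszul resolution: beta_i(k)=C(n,i), n=23
sum_i C(23,i) = 2^23 = 8388608


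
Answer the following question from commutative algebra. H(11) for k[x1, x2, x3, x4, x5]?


C(d+n-1,n-1)=C(15,4)=1365


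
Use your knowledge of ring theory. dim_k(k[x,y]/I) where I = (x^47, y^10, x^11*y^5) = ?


k[x,y]/I, I = (x^47, y^10, x^11*y^5)
Rect: 47x10=470. Corner: (47-11)x(10-5)=180.
dim = 470-180 = 290


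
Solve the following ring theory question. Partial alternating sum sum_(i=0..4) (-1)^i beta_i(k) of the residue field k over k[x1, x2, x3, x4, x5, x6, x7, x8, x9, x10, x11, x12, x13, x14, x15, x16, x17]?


Koszul resolution: beta_i(k)=C(n,i), n=17
sum_(i=0..p) (-1)^i C(n,i) = (-1)^p C(n-1,p)
(-1)^4*C(16,4) = (-1)^4*1820 = 1820


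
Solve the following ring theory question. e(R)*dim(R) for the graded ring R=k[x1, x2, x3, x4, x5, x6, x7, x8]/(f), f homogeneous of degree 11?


e(R)=deg(f)=11, dim(R)=8-1=7
e*dim=11*7=77


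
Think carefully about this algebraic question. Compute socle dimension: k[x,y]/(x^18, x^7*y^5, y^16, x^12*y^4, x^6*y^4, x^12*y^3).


Socle = ann(m) = span of standard monomials u with x*u, y*u in I (staircase corners).
Redundant generators: x^12*y^4, x^7*y^5
Minimal generators: x^18, x^12*y^3, x^6*y^4, y^16
Corners: x^5y^15, x^11y^3, x^17y^2
Socle dim=3


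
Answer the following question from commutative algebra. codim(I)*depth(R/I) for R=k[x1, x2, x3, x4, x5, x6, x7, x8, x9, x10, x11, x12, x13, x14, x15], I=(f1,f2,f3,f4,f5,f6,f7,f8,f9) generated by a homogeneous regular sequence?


codim=9, depth=dim(R/I)=15-9=6
Product=9*6=54


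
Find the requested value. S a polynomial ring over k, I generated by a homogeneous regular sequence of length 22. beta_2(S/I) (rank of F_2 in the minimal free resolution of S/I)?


Regular sequence => Koszul complex is the minimal free resolution.
Syz_1 minimally generated by Koszul relations f_i*e_j - f_j*e_i (i<j): mu(Syz_1) = beta_2 = C(m,2) = m(m-1)/2
m=22
22*21/2 = 231


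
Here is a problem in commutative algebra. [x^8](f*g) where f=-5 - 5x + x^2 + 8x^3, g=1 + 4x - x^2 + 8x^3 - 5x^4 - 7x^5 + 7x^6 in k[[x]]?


[x^8] = sum a_i*b_j, i+j=8
  1*7=7
  8*-7=-56
Sum=-49


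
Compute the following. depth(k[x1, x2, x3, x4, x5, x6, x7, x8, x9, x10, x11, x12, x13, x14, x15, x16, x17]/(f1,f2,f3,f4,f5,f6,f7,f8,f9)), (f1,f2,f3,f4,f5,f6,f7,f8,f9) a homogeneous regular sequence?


depth(R)=17
depth(R/I)=17-9=8


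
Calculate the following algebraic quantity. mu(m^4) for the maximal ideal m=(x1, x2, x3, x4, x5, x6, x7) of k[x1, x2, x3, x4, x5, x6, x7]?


Graded Nakayama: mu(m^d) = dim_k (m^d/m^(d+1)) = #degree-4 monomials in 7 vars
C(n+d-1,d)=C(10,4)=210


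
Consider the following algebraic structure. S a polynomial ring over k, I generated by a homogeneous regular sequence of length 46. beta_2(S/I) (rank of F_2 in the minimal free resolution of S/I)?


Regular sequence => Koszul complex is the minimal free resolution.
Syz_1 minimally generated by Koszul relations f_i*e_j - f_j*e_i (i<j): mu(Syz_1) = beta_2 = C(m,2) = m(m-1)/2
m=46
46*45/2 = 1035


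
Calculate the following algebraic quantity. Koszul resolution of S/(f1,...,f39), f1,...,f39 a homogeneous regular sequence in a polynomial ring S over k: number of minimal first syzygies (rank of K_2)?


Regular sequence => Koszul complex is the minimal free resolution.
Syz_1 minimally generated by Koszul relations f_i*e_j - f_j*e_i (i<j): mu(Syz_1) = beta_2 = C(m,2) = m(m-1)/2
m=39
39*38/2 = 741


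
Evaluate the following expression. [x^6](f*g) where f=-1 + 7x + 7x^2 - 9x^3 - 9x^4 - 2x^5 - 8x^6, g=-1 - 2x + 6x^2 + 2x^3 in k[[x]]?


[x^6] = sum a_i*b_j, i+j=6
  -9*2=-18
  -9*6=-54
  -2*-2=4
  -8*-1=8
Sum=-60


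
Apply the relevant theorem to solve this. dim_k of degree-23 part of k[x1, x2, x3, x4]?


C(d+n-1,n-1)=C(26,3)=2600


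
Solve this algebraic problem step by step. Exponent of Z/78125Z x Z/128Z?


Exponent = lcm of the cyclic orders; pairwise coprime => product.
5^7*2^7=78125*128=10000000


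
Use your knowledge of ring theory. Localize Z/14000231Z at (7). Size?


7-primary part: 14000231=7^7*17
Size=7^7=823543
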